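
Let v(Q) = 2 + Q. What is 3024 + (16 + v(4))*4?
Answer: 3112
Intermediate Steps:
3024 + (16 + v(4))*4 = 3024 + (16 + (2 + 4))*4 = 3024 + (16 + 6)*4 = 3024 + 22*4 = 3024 + 88 = 3112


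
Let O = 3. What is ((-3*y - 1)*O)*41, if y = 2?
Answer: -861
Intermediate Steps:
((-3*y - 1)*O)*41 = ((-3*2 - 1)*3)*41 = ((-6 - 1)*3)*41 = -7*3*41 = -21*41 = -861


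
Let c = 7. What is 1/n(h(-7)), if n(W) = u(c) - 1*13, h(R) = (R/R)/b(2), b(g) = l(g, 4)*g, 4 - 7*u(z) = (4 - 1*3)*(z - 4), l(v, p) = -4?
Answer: -7/90 ≈ -0.077778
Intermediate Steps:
u(z) = 8/7 - z/7 (u(z) = 4/7 - (4 - 1*3)*(z - 4)/7 = 4/7 - (4 - 3)*(-4 + z)/7 = 4/7 - (-4 + z)/7 = 4/7 + (4/7 - z/7) = 8/7 - z/7)
b(g) = -4*g
h(R) = -⅛ (h(R) = (R/R)/((-4*2)) = 1/(-8) = 1*(-⅛) = -⅛)
n(W) = -90/7 (n(W) = (8/7 - ⅐*7) - 1*13 = (8/7 - 1) - 13 = ⅐ - 13 = -90/7)
1/n(h(-7)) = 1/(-90/7) = -7/90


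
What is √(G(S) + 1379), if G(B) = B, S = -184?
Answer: √1195 ≈ 34.569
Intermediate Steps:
√(G(S) + 1379) = √(-184 + 1379) = √1195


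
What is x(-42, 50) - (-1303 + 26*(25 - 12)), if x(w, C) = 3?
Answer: 968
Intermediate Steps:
x(-42, 50) - (-1303 + 26*(25 - 12)) = 3 - (-1303 + 26*(25 - 12)) = 3 - (-1303 + 26*13) = 3 - (-1303 + 338) = 3 - 1*(-965) = 3 + 965 = 968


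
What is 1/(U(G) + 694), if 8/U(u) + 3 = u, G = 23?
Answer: 5/3472 ≈ 0.0014401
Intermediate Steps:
U(u) = 8/(-3 + u)
1/(U(G) + 694) = 1/(8/(-3 + 23) + 694) = 1/(8/20 + 694) = 1/(8*(1/20) + 694) = 1/(⅖ + 694) = 1/(3472/5) = 5/3472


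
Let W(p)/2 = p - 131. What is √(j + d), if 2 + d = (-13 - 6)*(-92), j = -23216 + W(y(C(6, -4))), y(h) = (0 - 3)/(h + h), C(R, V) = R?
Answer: I*√86930/2 ≈ 147.42*I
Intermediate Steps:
y(h) = -3/(2*h) (y(h) = -3*1/(2*h) = -3/(2*h))
W(p) = -262 + 2*p (W(p) = 2*(p - 131) = 2*(-131 + p) = -262 + 2*p)
j = -46957/2 (j = -23216 + (-262 + 2*(-3/2/6)) = -23216 + (-262 + 2*(-3/2*⅙)) = -23216 + (-262 + 2*(-¼)) = -23216 + (-262 - ½) = -23216 - 525/2 = -46957/2 ≈ -23479.)
d = 1746 (d = -2 + (-13 - 6)*(-92) = -2 - 19*(-92) = -2 + 1748 = 1746)
√(j + d) = √(-46957/2 + 1746) = √(-43465/2) = I*√86930/2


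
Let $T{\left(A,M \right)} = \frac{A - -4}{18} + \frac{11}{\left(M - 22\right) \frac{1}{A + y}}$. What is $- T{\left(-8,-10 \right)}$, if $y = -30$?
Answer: $- \frac{1849}{144} \approx -12.84$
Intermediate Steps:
$T{\left(A,M \right)} = \frac{2}{9} + \frac{A}{18} + \frac{11 \left(-30 + A\right)}{-22 + M}$ ($T{\left(A,M \right)} = \frac{A - -4}{18} + \frac{11}{\left(M - 22\right) \frac{1}{A - 30}} = \left(A + 4\right) \frac{1}{18} + \frac{11}{\left(-22 + M\right) \frac{1}{-30 + A}} = \left(4 + A\right) \frac{1}{18} + \frac{11}{\frac{1}{-30 + A} \left(-22 + M\right)} = \left(\frac{2}{9} + \frac{A}{18}\right) + 11 \frac{-30 + A}{-22 + M} = \left(\frac{2}{9} + \frac{A}{18}\right) + \frac{11 \left(-30 + A\right)}{-22 + M} = \frac{2}{9} + \frac{A}{18} + \frac{11 \left(-30 + A\right)}{-22 + M}$)
$- T{\left(-8,-10 \right)} = - \frac{-6028 + 4 \left(-10\right) + 176 \left(-8\right) - -80}{18 \left(-22 - 10\right)} = - \frac{-6028 - 40 - 1408 + 80}{18 \left(-32\right)} = - \frac{\left(-1\right) \left(-7396\right)}{18 \cdot 32} = \left(-1\right) \frac{1849}{144} = - \frac{1849}{144}$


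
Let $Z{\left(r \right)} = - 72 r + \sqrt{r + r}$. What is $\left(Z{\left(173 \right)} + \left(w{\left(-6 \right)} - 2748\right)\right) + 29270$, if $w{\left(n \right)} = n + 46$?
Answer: $14106 + \sqrt{346} \approx 14125.0$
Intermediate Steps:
$w{\left(n \right)} = 46 + n$
$Z{\left(r \right)} = - 72 r + \sqrt{2} \sqrt{r}$ ($Z{\left(r \right)} = - 72 r + \sqrt{2 r} = - 72 r + \sqrt{2} \sqrt{r}$)
$\left(Z{\left(173 \right)} + \left(w{\left(-6 \right)} - 2748\right)\right) + 29270 = \left(\left(\left(-72\right) 173 + \sqrt{2} \sqrt{173}\right) + \left(\left(46 - 6\right) - 2748\right)\right) + 29270 = \left(\left(-12456 + \sqrt{346}\right) + \left(40 - 2748\right)\right) + 29270 = \left(\left(-12456 + \sqrt{346}\right) - 2708\right) + 29270 = \left(-15164 + \sqrt{346}\right) + 29270 = 14106 + \sqrt{346}$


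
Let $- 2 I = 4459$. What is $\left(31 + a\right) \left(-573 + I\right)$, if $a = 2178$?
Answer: $- \frac{12381445}{2} \approx -6.1907 \cdot 10^{6}$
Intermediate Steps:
$I = - \frac{4459}{2}$ ($I = \left(- \frac{1}{2}\right) 4459 = - \frac{4459}{2} \approx -2229.5$)
$\left(31 + a\right) \left(-573 + I\right) = \left(31 + 2178\right) \left(-573 - \frac{4459}{2}\right) = 2209 \left(- \frac{5605}{2}\right) = - \frac{12381445}{2}$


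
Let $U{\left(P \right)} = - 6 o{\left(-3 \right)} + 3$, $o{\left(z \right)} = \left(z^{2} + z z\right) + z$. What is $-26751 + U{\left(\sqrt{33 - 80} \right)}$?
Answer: $-26838$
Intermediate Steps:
$o{\left(z \right)} = z + 2 z^{2}$ ($o{\left(z \right)} = \left(z^{2} + z^{2}\right) + z = 2 z^{2} + z = z + 2 z^{2}$)
$U{\left(P \right)} = -87$ ($U{\left(P \right)} = - 6 \left(- 3 \left(1 + 2 \left(-3\right)\right)\right) + 3 = - 6 \left(- 3 \left(1 - 6\right)\right) + 3 = - 6 \left(\left(-3\right) \left(-5\right)\right) + 3 = \left(-6\right) 15 + 3 = -90 + 3 = -87$)
$-26751 + U{\left(\sqrt{33 - 80} \right)} = -26751 - 87 = -26838$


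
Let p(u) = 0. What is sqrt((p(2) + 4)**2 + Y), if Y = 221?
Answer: sqrt(237) ≈ 15.395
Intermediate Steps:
sqrt((p(2) + 4)**2 + Y) = sqrt((0 + 4)**2 + 221) = sqrt(4**2 + 221) = sqrt(16 + 221) = sqrt(237)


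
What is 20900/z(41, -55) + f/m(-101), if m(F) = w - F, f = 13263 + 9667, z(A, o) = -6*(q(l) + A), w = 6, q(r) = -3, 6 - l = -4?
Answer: 39365/321 ≈ 122.63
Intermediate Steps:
l = 10 (l = 6 - 1*(-4) = 6 + 4 = 10)
z(A, o) = 18 - 6*A (z(A, o) = -6*(-3 + A) = 18 - 6*A)
f = 22930
m(F) = 6 - F
20900/z(41, -55) + f/m(-101) = 20900/(18 - 6*41) + 22930/(6 - 1*(-101)) = 20900/(18 - 246) + 22930/(6 + 101) = 20900/(-228) + 22930/107 = 20900*(-1/228) + 22930*(1/107) = -275/3 + 22930/107 = 39365/321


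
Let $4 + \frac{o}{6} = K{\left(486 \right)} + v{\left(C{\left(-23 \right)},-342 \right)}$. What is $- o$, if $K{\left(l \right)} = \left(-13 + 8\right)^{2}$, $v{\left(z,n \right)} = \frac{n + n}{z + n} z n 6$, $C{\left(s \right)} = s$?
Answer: $- \frac{193738374}{365} \approx -5.3079 \cdot 10^{5}$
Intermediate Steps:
$v{\left(z,n \right)} = \frac{12 z n^{2}}{n + z}$ ($v{\left(z,n \right)} = \frac{2 n}{n + z} n z 6 = \frac{2 z n^{2}}{n + z} 6 = \frac{12 z n^{2}}{n + z}$)
$K{\left(l \right)} = 25$ ($K{\left(l \right)} = \left(-5\right)^{2} = 25$)
$o = \frac{193738374}{365}$ ($o = -24 + 6 \left(25 + 12 \left(-23\right) \left(-342\right)^{2} \frac{1}{-342 - 23}\right) = -24 + 6 \left(25 + 12 \left(-23\right) 116964 \frac{1}{-365}\right) = -24 + 6 \left(25 + 12 \left(-23\right) 116964 \left(- \frac{1}{365}\right)\right) = -24 + 6 \left(25 + \frac{32282064}{365}\right) = -24 + 6 \cdot \frac{32291189}{365} = -24 + \frac{193747134}{365} = \frac{193738374}{365} \approx 5.3079 \cdot 10^{5}$)
$- o = \left(-1\right) \frac{193738374}{365} = - \frac{193738374}{365}$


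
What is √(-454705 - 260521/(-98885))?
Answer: 2*I*√1111547581001135/98885 ≈ 674.32*I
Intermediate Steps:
√(-454705 - 260521/(-98885)) = √(-454705 - 260521*(-1/98885)) = √(-454705 + 260521/98885) = √(-44963243404/98885) = 2*I*√1111547581001135/98885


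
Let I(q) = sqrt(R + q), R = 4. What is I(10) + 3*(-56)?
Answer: -168 + sqrt(14) ≈ -164.26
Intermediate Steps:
I(q) = sqrt(4 + q)
I(10) + 3*(-56) = sqrt(4 + 10) + 3*(-56) = sqrt(14) - 168 = -168 + sqrt(14)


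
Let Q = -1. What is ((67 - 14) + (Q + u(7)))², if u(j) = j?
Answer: 3481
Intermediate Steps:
((67 - 14) + (Q + u(7)))² = ((67 - 14) + (-1 + 7))² = (53 + 6)² = 59² = 3481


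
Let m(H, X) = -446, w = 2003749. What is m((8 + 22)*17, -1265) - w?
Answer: -2004195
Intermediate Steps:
m((8 + 22)*17, -1265) - w = -446 - 1*2003749 = -446 - 2003749 = -2004195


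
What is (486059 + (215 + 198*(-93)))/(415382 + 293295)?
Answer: 467860/708677 ≈ 0.66019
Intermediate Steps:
(486059 + (215 + 198*(-93)))/(415382 + 293295) = (486059 + (215 - 18414))/708677 = (486059 - 18199)*(1/708677) = 467860*(1/708677) = 467860/708677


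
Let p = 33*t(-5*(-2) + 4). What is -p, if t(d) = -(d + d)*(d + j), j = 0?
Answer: 12936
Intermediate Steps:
t(d) = -2*d² (t(d) = -(d + d)*(d + 0) = -2*d*d = -2*d²)
p = -12936 (p = 33*(-2*(-5*(-2) + 4)²) = 33*(-2*(10 + 4)²) = 33*(-2*14²) = 33*(-2*196) = 33*(-392) = -12936)
-p = -1*(-12936) = 12936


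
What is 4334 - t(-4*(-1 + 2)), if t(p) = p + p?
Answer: 4342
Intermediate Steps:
t(p) = 2*p
4334 - t(-4*(-1 + 2)) = 4334 - 2*(-4*(-1 + 2)) = 4334 - 2*(-4*1) = 4334 - 2*(-4) = 4334 - 1*(-8) = 4334 + 8 = 4342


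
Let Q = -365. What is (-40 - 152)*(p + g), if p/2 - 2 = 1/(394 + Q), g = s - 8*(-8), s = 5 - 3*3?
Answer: -356736/29 ≈ -12301.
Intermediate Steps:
s = -4 (s = 5 - 9 = -4)
g = 60 (g = -4 - 8*(-8) = -4 + 64 = 60)
p = 118/29 (p = 4 + 2/(394 - 365) = 4 + 2/29 = 118/29 ≈ 4.0690)
(-40 - 152)*(p + g) = (-40 - 152)*(118/29 + 60) = -192*1858/29 = -356736/29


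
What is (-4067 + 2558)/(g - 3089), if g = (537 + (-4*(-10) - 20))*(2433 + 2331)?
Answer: -1509/2650459 ≈ -0.00056934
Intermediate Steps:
g = 2653548 (g = (537 + (40 - 20))*4764 = (537 + 20)*4764 = 557*4764 = 2653548)
(-4067 + 2558)/(g - 3089) = (-4067 + 2558)/(2653548 - 3089) = -1509/2650459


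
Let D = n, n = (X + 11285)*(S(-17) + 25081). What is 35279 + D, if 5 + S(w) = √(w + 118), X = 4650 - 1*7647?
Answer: 207865167 + 8288*√101 ≈ 2.0795e+8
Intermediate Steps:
X = -2997 (X = 4650 - 7647 = -2997)
S(w) = -5 + √(118 + w) (S(w) = -5 + √(w + 118) = -5 + √(118 + w))
n = 207829888 + 8288*√101 (n = (-2997 + 11285)*((-5 + √(118 - 17)) + 25081) = 8288*((-5 + √101) + 25081) = 8288*(25076 + √101) = 207829888 + 8288*√101 ≈ 2.0791e+8)
D = 207829888 + 8288*√101 ≈ 2.0791e+8
35279 + D = 35279 + (207829888 + 8288*√101) = 207865167 + 8288*√101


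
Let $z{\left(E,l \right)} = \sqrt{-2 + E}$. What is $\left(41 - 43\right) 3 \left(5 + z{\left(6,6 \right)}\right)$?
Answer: $-42$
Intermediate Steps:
$\left(41 - 43\right) 3 \left(5 + z{\left(6,6 \right)}\right) = \left(41 - 43\right) 3 \left(5 + \sqrt{-2 + 6}\right) = - 2 \cdot 3 \left(5 + \sqrt{4}\right) = - 2 \cdot 3 \left(5 + 2\right) = - 2 \cdot 3 \cdot 7 = \left(-2\right) 21 = -42$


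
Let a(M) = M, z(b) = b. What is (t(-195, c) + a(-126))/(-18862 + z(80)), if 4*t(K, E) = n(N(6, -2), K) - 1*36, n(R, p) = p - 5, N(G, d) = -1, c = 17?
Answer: 185/18782 ≈ 0.0098499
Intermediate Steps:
n(R, p) = -5 + p
t(K, E) = -41/4 + K/4 (t(K, E) = ((-5 + K) - 1*36)/4 = ((-5 + K) - 36)/4 = (-41 + K)/4 = -41/4 + K/4)
(t(-195, c) + a(-126))/(-18862 + z(80)) = ((-41/4 + (1/4)*(-195)) - 126)/(-18862 + 80) = ((-41/4 - 195/4) - 126)/(-18782) = (-59 - 126)*(-1/18782) = -185*(-1/18782) = 185/18782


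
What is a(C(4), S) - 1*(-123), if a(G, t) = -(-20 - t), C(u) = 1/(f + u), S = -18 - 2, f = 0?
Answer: 123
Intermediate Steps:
S = -20
C(u) = 1/u (C(u) = 1/(0 + u) = 1/u)
a(G, t) = 20 + t
a(C(4), S) - 1*(-123) = (20 - 20) - 1*(-123) = 0 + 123 = 123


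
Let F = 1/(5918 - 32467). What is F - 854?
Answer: -22672847/26549 ≈ -854.00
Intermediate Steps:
F = -1/26549 (F = 1/(-26549) = -1/26549 ≈ -3.7666e-5)
F - 854 = -1/26549 - 854 = -22672847/26549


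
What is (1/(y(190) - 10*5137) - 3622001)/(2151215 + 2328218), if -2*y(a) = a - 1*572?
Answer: -185370389180/229252901507 ≈ -0.80858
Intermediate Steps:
y(a) = 286 - a/2 (y(a) = -(a - 1*572)/2 = -(a - 572)/2 = -(-572 + a)/2 = 286 - a/2)
(1/(y(190) - 10*5137) - 3622001)/(2151215 + 2328218) = (1/((286 - 1/2*190) - 10*5137) - 3622001)/(2151215 + 2328218) = (1/((286 - 95) - 51370) - 3622001)/4479433 = (1/(191 - 51370) - 3622001)*(1/4479433) = (1/(-51179) - 3622001)*(1/4479433) = (-1/51179 - 3622001)*(1/4479433) = -185370389180/51179*1/4479433 = -185370389180/229252901507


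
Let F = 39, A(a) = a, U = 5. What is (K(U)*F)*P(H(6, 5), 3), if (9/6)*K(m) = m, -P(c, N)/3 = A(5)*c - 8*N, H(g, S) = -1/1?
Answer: 11310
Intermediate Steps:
H(g, S) = -1 (H(g, S) = -1*1 = -1)
P(c, N) = -15*c + 24*N (P(c, N) = -3*(5*c - 8*N) = -3*(-8*N + 5*c) = -15*c + 24*N)
K(m) = 2*m/3
(K(U)*F)*P(H(6, 5), 3) = (((⅔)*5)*39)*(-15*(-1) + 24*3) = ((10/3)*39)*(15 + 72) = 130*87 = 11310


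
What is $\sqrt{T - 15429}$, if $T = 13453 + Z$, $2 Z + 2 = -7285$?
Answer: $\frac{i \sqrt{22478}}{2} \approx 74.963 i$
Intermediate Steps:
$Z = - \frac{7287}{2}$ ($Z = -1 + \frac{1}{2} \left(-7285\right) = -1 - \frac{7285}{2} = - \frac{7287}{2} \approx -3643.5$)
$T = \frac{19619}{2}$ ($T = 13453 - \frac{7287}{2} = \frac{19619}{2} \approx 9809.5$)
$\sqrt{T - 15429} = \sqrt{\frac{19619}{2} - 15429} = \sqrt{- \frac{11239}{2}} = \frac{i \sqrt{22478}}{2}$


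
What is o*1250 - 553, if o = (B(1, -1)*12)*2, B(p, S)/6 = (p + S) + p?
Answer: 179447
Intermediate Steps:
B(p, S) = 6*S + 12*p (B(p, S) = 6*((p + S) + p) = 6*((S + p) + p) = 6*(S + 2*p) = 6*S + 12*p)
o = 144 (o = ((6*(-1) + 12*1)*12)*2 = ((-6 + 12)*12)*2 = (6*12)*2 = 72*2 = 144)
o*1250 - 553 = 144*1250 - 553 = 180000 - 553 = 179447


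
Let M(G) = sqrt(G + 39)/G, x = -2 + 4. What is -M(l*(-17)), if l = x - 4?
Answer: -sqrt(73)/34 ≈ -0.25129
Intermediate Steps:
x = 2
l = -2 (l = 2 - 4 = -2)
M(G) = sqrt(39 + G)/G
-M(l*(-17)) = -sqrt(39 - 2*(-17))/((-2*(-17))) = -sqrt(39 + 34)/34 = -sqrt(73)/34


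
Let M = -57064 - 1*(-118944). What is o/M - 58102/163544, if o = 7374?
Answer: -37334036/158126605 ≈ -0.23610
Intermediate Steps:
M = 61880 (M = -57064 + 118944 = 61880)
o/M - 58102/163544 = 7374/61880 - 58102/163544 = 7374*(1/61880) - 58102*1/163544 = 3687/30940 - 29051/81772 = -37334036/158126605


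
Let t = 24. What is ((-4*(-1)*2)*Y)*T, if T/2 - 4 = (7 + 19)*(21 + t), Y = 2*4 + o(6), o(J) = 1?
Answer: 169056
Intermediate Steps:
Y = 9 (Y = 2*4 + 1 = 8 + 1 = 9)
T = 2348 (T = 8 + 2*((7 + 19)*(21 + 24)) = 8 + 2*(26*45) = 8 + 2*1170 = 8 + 2340 = 2348)
((-4*(-1)*2)*Y)*T = ((-4*(-1)*2)*9)*2348 = ((4*2)*9)*2348 = (8*9)*2348 = 72*2348 = 169056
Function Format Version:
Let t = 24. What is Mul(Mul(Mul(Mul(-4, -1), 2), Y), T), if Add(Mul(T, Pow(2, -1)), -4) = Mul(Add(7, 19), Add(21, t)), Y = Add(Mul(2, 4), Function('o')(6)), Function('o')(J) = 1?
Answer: 169056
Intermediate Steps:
Y = 9 (Y = Add(Mul(2, 4), 1) = Add(8, 1) = 9)
T = 2348 (T = Add(8, Mul(2, Mul(Add(7, 19), Add(21, 24)))) = Add(8, Mul(2, Mul(26, 45))) = Add(8, Mul(2, 1170)) = Add(8, 2340) = 2348)
Mul(Mul(Mul(Mul(-4, -1), 2), Y), T) = Mul(Mul(Mul(Mul(-4, -1), 2), 9), 2348) = Mul(Mul(Mul(4, 2), 9), 2348) = Mul(Mul(8, 9), 2348) = Mul(72, 2348) = 169056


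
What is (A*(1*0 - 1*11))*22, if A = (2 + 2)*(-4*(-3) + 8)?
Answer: -19360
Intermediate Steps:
A = 80 (A = 4*(12 + 8) = 4*20 = 80)
(A*(1*0 - 1*11))*22 = (80*(1*0 - 1*11))*22 = (80*(0 - 11))*22 = (80*(-11))*22 = -880*22 = -19360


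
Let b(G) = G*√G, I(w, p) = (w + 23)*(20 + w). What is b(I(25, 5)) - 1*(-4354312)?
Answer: 4354312 + 25920*√15 ≈ 4.4547e+6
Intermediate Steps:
I(w, p) = (20 + w)*(23 + w) (I(w, p) = (23 + w)*(20 + w) = (20 + w)*(23 + w))
b(G) = G^(3/2)
b(I(25, 5)) - 1*(-4354312) = (460 + 25² + 43*25)^(3/2) - 1*(-4354312) = (460 + 625 + 1075)^(3/2) + 4354312 = 2160^(3/2) + 4354312 = 25920*√15 + 4354312 = 4354312 + 25920*√15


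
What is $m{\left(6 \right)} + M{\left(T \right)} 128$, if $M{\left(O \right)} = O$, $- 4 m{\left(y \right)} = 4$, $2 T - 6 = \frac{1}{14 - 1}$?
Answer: $\frac{5043}{13} \approx 387.92$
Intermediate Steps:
$T = \frac{79}{26}$ ($T = 3 + \frac{1}{2 \left(14 - 1\right)} = 3 + \frac{1}{2 \cdot 13} = 3 + \frac{1}{2} \cdot \frac{1}{13} = 3 + \frac{1}{26} = \frac{79}{26} \approx 3.0385$)
$m{\left(y \right)} = -1$ ($m{\left(y \right)} = \left(- \frac{1}{4}\right) 4 = -1$)
$m{\left(6 \right)} + M{\left(T \right)} 128 = -1 + \frac{79}{26} \cdot 128 = -1 + \frac{5056}{13} = \frac{5043}{13}$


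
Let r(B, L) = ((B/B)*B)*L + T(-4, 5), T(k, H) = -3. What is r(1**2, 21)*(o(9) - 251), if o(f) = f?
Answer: -4356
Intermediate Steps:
r(B, L) = -3 + B*L (r(B, L) = ((B/B)*B)*L - 3 = (1*B)*L - 3 = B*L - 3 = -3 + B*L)
r(1**2, 21)*(o(9) - 251) = (-3 + 1**2*21)*(9 - 251) = (-3 + 1*21)*(-242) = (-3 + 21)*(-242) = 18*(-242) = -4356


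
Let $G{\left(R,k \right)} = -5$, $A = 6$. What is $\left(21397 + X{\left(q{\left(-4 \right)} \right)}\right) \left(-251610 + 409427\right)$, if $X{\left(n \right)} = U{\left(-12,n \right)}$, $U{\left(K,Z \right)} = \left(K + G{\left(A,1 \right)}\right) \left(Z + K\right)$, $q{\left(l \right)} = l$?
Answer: $3419736573$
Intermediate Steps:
$U{\left(K,Z \right)} = \left(-5 + K\right) \left(K + Z\right)$ ($U{\left(K,Z \right)} = \left(K - 5\right) \left(Z + K\right) = \left(-5 + K\right) \left(K + Z\right)$)
$X{\left(n \right)} = 204 - 17 n$ ($X{\left(n \right)} = \left(-12\right)^{2} - -60 - 5 n - 12 n = 144 + 60 - 5 n - 12 n = 204 - 17 n$)
$\left(21397 + X{\left(q{\left(-4 \right)} \right)}\right) \left(-251610 + 409427\right) = \left(21397 + \left(204 - -68\right)\right) \left(-251610 + 409427\right) = \left(21397 + \left(204 + 68\right)\right) 157817 = \left(21397 + 272\right) 157817 = 21669 \cdot 157817 = 3419736573$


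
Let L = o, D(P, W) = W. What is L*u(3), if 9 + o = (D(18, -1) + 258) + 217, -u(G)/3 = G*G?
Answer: -12555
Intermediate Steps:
u(G) = -3*G² (u(G) = -3*G*G = -3*G²)
o = 465 (o = -9 + ((-1 + 258) + 217) = -9 + (257 + 217) = -9 + 474 = 465)
L = 465
L*u(3) = 465*(-3*3²) = 465*(-3*9) = 465*(-27) = -12555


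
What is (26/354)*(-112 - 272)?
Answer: -1664/59 ≈ -28.203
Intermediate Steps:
(26/354)*(-112 - 272) = (26*(1/354))*(-384) = (13/177)*(-384) = -1664/59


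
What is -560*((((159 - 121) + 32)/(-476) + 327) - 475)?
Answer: 1410360/17 ≈ 82962.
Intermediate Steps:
-560*((((159 - 121) + 32)/(-476) + 327) - 475) = -560*(((38 + 32)*(-1/476) + 327) - 475) = -560*((70*(-1/476) + 327) - 475) = -560*((-5/34 + 327) - 475) = -560*(11113/34 - 475) = -560*(-5037/34) = 1410360/17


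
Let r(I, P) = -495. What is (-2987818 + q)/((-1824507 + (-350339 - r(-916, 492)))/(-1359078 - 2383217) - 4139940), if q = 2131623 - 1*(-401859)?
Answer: 100015255360/911345563997 ≈ 0.10974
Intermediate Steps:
q = 2533482 (q = 2131623 + 401859 = 2533482)
(-2987818 + q)/((-1824507 + (-350339 - r(-916, 492)))/(-1359078 - 2383217) - 4139940) = (-2987818 + 2533482)/((-1824507 + (-350339 - 1*(-495)))/(-1359078 - 2383217) - 4139940) = -454336/((-1824507 + (-350339 + 495))/(-3742295) - 4139940) = -454336/((-1824507 - 349844)*(-1/3742295) - 4139940) = -454336/(-2174351*(-1/3742295) - 4139940) = -454336/(127903/220135 - 4139940) = -454336/(-911345563997/220135) = -454336*(-220135/911345563997) = 100015255360/911345563997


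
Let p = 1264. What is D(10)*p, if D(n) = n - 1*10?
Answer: 0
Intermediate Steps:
D(n) = -10 + n (D(n) = n - 10 = -10 + n)
D(10)*p = (-10 + 10)*1264 = 0*1264 = 0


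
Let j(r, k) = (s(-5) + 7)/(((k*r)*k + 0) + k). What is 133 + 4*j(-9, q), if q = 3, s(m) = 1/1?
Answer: 5171/39 ≈ 132.59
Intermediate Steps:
s(m) = 1
j(r, k) = 8/(k + r*k²) (j(r, k) = (1 + 7)/(((k*r)*k + 0) + k) = 8/((r*k² + 0) + k) = 8/(r*k² + k) = 8/(k + r*k²))
133 + 4*j(-9, q) = 133 + 4*(8/(3*(1 + 3*(-9)))) = 133 + 4*(8*(⅓)/(1 - 27)) = 133 + 4*(8*(⅓)/(-26)) = 133 + 4*(8*(⅓)*(-1/26)) = 133 + 4*(-4/39) = 133 - 16/39 = 5171/39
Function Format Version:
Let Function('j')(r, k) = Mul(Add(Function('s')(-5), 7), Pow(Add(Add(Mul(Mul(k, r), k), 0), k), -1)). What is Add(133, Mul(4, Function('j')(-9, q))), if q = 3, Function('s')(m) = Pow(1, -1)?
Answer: Rational(5171, 39) ≈ 132.59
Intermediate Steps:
Function('s')(m) = 1
Function('j')(r, k) = Mul(8, Pow(Add(k, Mul(r, Pow(k, 2))), -1)) (Function('j')(r, k) = Mul(Add(1, 7), Pow(Add(Add(Mul(Mul(k, r), k), 0), k), -1)) = Mul(8, Pow(Add(Add(Mul(r, Pow(k, 2)), 0), k), -1)) = Mul(8, Pow(Add(Mul(r, Pow(k, 2)), k), -1)) = Mul(8, Pow(Add(k, Mul(r, Pow(k, 2))), -1)))
Add(133, Mul(4, Function('j')(-9, q))) = Add(133, Mul(4, Mul(8, Pow(3, -1), Pow(Add(1, Mul(3, -9)), -1)))) = Add(133, Mul(4, Mul(8, Rational(1, 3), Pow(Add(1, -27), -1)))) = Add(133, Mul(4, Mul(8, Rational(1, 3), Pow(-26, -1)))) = Add(133, Mul(4, Mul(8, Rational(1, 3), Rational(-1, 26)))) = Add(133, Mul(4, Rational(-4, 39))) = Add(133, Rational(-16, 39)) = Rational(5171, 39)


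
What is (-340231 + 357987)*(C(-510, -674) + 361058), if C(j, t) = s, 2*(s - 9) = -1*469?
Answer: 6406941870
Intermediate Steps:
s = -451/2 (s = 9 + (-1*469)/2 = 9 + (½)*(-469) = 9 - 469/2 = -451/2 ≈ -225.50)
C(j, t) = -451/2
(-340231 + 357987)*(C(-510, -674) + 361058) = (-340231 + 357987)*(-451/2 + 361058) = 17756*(721665/2) = 6406941870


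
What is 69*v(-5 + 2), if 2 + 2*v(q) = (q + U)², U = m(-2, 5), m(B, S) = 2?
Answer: -69/2 ≈ -34.500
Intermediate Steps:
U = 2
v(q) = -1 + (2 + q)²/2 (v(q) = -1 + (q + 2)²/2 = -1 + (2 + q)²/2)
69*v(-5 + 2) = 69*(-1 + (2 + (-5 + 2))²/2) = 69*(-1 + (2 - 3)²/2) = 69*(-1 + (½)*(-1)²) = 69*(-1 + (½)*1) = 69*(-1 + ½) = 69*(-½) = -69/2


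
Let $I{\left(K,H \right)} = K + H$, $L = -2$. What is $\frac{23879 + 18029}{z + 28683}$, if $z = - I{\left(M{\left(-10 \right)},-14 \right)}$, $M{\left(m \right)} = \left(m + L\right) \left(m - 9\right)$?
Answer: $\frac{41908}{28469} \approx 1.4721$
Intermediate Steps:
$M{\left(m \right)} = \left(-9 + m\right) \left(-2 + m\right)$ ($M{\left(m \right)} = \left(m - 2\right) \left(m - 9\right) = \left(-2 + m\right) \left(-9 + m\right) = \left(-9 + m\right) \left(-2 + m\right)$)
$I{\left(K,H \right)} = H + K$
$z = -214$ ($z = - (-14 + \left(18 + \left(-10\right)^{2} - -110\right)) = - (-14 + \left(18 + 100 + 110\right)) = - (-14 + 228) = \left(-1\right) 214 = -214$)
$\frac{23879 + 18029}{z + 28683} = \frac{23879 + 18029}{-214 + 28683} = \frac{41908}{28469}$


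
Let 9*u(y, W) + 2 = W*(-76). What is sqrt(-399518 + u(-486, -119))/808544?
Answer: 23*I*sqrt(1695)/1212816 ≈ 0.00078076*I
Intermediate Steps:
u(y, W) = -2/9 - 76*W/9 (u(y, W) = -2/9 + (W*(-76))/9 = -2/9 + (-76*W)/9 = -2/9 - 76*W/9)
sqrt(-399518 + u(-486, -119))/808544 = sqrt(-399518 + (-2/9 - 76/9*(-119)))/808544 = sqrt(-399518 + (-2/9 + 9044/9))*(1/808544) = sqrt(-399518 + 3014/3)*(1/808544) = sqrt(-1195540/3)*(1/808544) = (46*I*sqrt(1695)/3)*(1/808544) = 23*I*sqrt(1695)/1212816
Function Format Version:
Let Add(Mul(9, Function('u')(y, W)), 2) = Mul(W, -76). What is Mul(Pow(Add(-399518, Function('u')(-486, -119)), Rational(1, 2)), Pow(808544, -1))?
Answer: Mul(Rational(23, 1212816), I, Pow(1695, Rational(1, 2))) ≈ Mul(0.00078076, I)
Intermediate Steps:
Function('u')(y, W) = Add(Rational(-2, 9), Mul(Rational(-76, 9), W)) (Function('u')(y, W) = Add(Rational(-2, 9), Mul(Rational(1, 9), Mul(W, -76))) = Add(Rational(-2, 9), Mul(Rational(1, 9), Mul(-76, W))) = Add(Rational(-2, 9), Mul(Rational(-76, 9), W)))
Mul(Pow(Add(-399518, Function('u')(-486, -119)), Rational(1, 2)), Pow(808544, -1)) = Mul(Pow(Add(-399518, Add(Rational(-2, 9), Mul(Rational(-76, 9), -119))), Rational(1, 2)), Pow(808544, -1)) = Mul(Pow(Add(-399518, Add(Rational(-2, 9), Rational(9044, 9))), Rational(1, 2)), Rational(1, 808544)) = Mul(Pow(Add(-399518, Rational(3014, 3)), Rational(1, 2)), Rational(1, 808544)) = Mul(Pow(Rational(-1195540, 3), Rational(1, 2)), Rational(1, 808544)) = Mul(Mul(Rational(46, 3), I, Pow(1695, Rational(1, 2))), Rational(1, 808544)) = Mul(Rational(23, 1212816), I, Pow(1695, Rational(1, 2)))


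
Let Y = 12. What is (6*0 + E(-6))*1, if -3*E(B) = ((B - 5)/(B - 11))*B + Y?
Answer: -46/17 ≈ -2.7059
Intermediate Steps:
E(B) = -4 - B*(-5 + B)/(3*(-11 + B)) (E(B) = -(((B - 5)/(B - 11))*B + 12)/3 = -(((-5 + B)/(-11 + B))*B + 12)/3 = -(B*(-5 + B)/(-11 + B) + 12)/3 = -(12 + B*(-5 + B)/(-11 + B))/3 = -4 - B*(-5 + B)/(3*(-11 + B)))
(6*0 + E(-6))*1 = (6*0 + (132 - 1*(-6)**2 - 7*(-6))/(3*(-11 - 6)))*1 = (0 + (1/3)*(132 - 1*36 + 42)/(-17))*1 = (0 + (1/3)*(-1/17)*(132 - 36 + 42))*1 = (0 + (1/3)*(-1/17)*138)*1 = (0 - 46/17)*1 = -46/17*1 = -46/17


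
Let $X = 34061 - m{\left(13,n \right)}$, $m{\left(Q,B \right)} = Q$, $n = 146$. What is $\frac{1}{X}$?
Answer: $\frac{1}{34048} \approx 2.937 \cdot 10^{-5}$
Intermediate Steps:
$X = 34048$ ($X = 34061 - 13 = 34048$)
$\frac{1}{X} = \frac{1}{34048}$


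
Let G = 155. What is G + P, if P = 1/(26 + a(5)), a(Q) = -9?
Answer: 2636/17 ≈ 155.06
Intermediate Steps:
P = 1/17 (P = 1/(26 - 9) = 1/17 ≈ 0.058824)
G + P = 155 + 1/17 = 2636/17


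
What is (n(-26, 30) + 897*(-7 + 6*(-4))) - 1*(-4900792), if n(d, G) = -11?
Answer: 4872974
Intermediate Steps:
(n(-26, 30) + 897*(-7 + 6*(-4))) - 1*(-4900792) = (-11 + 897*(-7 + 6*(-4))) - 1*(-4900792) = (-11 + 897*(-7 - 24)) + 4900792 = (-11 + 897*(-31)) + 4900792 = (-11 - 27807) + 4900792 = -27818 + 4900792 = 4872974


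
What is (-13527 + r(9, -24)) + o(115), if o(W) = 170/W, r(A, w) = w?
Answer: -311639/23 ≈ -13550.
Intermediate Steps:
(-13527 + r(9, -24)) + o(115) = (-13527 - 24) + 170/115 = -13551 + 170*(1/115) = -13551 + 34/23 = -311639/23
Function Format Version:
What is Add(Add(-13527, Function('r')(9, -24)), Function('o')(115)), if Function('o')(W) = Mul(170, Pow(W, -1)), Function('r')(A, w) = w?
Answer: Rational(-311639, 23) ≈ -13550.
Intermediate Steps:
Add(Add(-13527, Function('r')(9, -24)), Function('o')(115)) = Add(Add(-13527, -24), Mul(170, Pow(115, -1))) = Add(-13551, Mul(170, Rational(1, 115))) = Add(-13551, Rational(34, 23)) = Rational(-311639, 23)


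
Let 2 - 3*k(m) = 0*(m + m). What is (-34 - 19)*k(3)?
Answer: -106/3 ≈ -35.333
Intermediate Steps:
k(m) = 2/3 (k(m) = 2/3 - 0*(m + m) = 2/3 - 0*2*m = 2/3 - 1/3*0 = 2/3 + 0 = 2/3)
(-34 - 19)*k(3) = (-34 - 19)*(2/3) = -53*2/3 = -106/3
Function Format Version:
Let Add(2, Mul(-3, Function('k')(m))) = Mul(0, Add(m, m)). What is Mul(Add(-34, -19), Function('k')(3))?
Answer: Rational(-106, 3) ≈ -35.333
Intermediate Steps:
Function('k')(m) = Rational(2, 3) (Function('k')(m) = Add(Rational(2, 3), Mul(Rational(-1, 3), Mul(0, Add(m, m)))) = Add(Rational(2, 3), Mul(Rational(-1, 3), Mul(0, Mul(2, m)))) = Add(Rational(2, 3), Mul(Rational(-1, 3), 0)) = Add(Rational(2, 3), 0) = Rational(2, 3))
Mul(Add(-34, -19), Function('k')(3)) = Mul(Add(-34, -19), Rational(2, 3)) = Mul(-53, Rational(2, 3)) = Rational(-106, 3)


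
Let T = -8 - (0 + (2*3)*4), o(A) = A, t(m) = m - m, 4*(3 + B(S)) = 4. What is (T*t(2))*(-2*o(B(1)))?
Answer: 0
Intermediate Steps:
B(S) = -2 (B(S) = -3 + (1/4)*4 = -3 + 1 = -2)
t(m) = 0
T = -32 (T = -8 - (0 + 6*4) = -8 - (0 + 24) = -8 - 1*24 = -8 - 24 = -32)
(T*t(2))*(-2*o(B(1))) = (-32*0)*(-2*(-2)) = 0*4 = 0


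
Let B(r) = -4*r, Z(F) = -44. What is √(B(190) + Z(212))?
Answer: 2*I*√201 ≈ 28.355*I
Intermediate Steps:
√(B(190) + Z(212)) = √(-4*190 - 44) = √(-760 - 44) = √(-804) = 2*I*√201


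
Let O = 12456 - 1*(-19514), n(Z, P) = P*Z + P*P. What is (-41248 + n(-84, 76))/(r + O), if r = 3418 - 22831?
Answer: -41856/12557 ≈ -3.3333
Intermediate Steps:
n(Z, P) = P² + P*Z (n(Z, P) = P*Z + P² = P² + P*Z)
r = -19413
O = 31970 (O = 12456 + 19514 = 31970)
(-41248 + n(-84, 76))/(r + O) = (-41248 + 76*(76 - 84))/(-19413 + 31970) = (-41248 + 76*(-8))/12557 = (-41248 - 608)*(1/12557) = -41856*1/12557 = -41856/12557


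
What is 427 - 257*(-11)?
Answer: 3254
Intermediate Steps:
427 - 257*(-11) = 427 + 2827 = 3254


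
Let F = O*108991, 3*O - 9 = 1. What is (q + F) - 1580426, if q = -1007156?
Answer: -6672836/3 ≈ -2.2243e+6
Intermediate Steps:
O = 10/3 (O = 3 + (1/3)*1 = 3 + 1/3 = 10/3 ≈ 3.3333)
F = 1089910/3 (F = (10/3)*108991 = 1089910/3 ≈ 3.6330e+5)
(q + F) - 1580426 = (-1007156 + 1089910/3) - 1580426 = -1931558/3 - 1580426 = -6672836/3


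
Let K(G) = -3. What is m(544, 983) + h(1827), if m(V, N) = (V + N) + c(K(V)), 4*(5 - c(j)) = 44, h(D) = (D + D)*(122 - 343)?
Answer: -806013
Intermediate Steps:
h(D) = -442*D (h(D) = (2*D)*(-221) = -442*D)
c(j) = -6 (c(j) = 5 - ¼*44 = 5 - 11 = -6)
m(V, N) = -6 + N + V (m(V, N) = (V + N) - 6 = (N + V) - 6 = -6 + N + V)
m(544, 983) + h(1827) = (-6 + 983 + 544) - 442*1827 = 1521 - 807534 = -806013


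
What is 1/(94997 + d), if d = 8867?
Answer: 1/103864 ≈ 9.6280e-6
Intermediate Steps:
1/(94997 + d) = 1/(94997 + 8867) = 1/103864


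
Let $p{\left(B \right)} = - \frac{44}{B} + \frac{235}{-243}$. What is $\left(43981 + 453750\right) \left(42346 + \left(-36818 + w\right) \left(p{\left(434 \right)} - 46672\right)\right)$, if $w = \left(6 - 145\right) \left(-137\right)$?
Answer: $\frac{2419448148341823859}{5859} \approx 4.1295 \cdot 10^{14}$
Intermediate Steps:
$p{\left(B \right)} = - \frac{235}{243} - \frac{44}{B}$ ($p{\left(B \right)} = - \frac{44}{B} + 235 \left(- \frac{1}{243}\right) = - \frac{44}{B} - \frac{235}{243} = - \frac{235}{243} - \frac{44}{B}$)
$w = 19043$ ($w = \left(-139\right) \left(-137\right) = 19043$)
$\left(43981 + 453750\right) \left(42346 + \left(-36818 + w\right) \left(p{\left(434 \right)} - 46672\right)\right) = \left(43981 + 453750\right) \left(42346 + \left(-36818 + 19043\right) \left(\left(- \frac{235}{243} - \frac{44}{434}\right) - 46672\right)\right) = 497731 \left(42346 - 17775 \left(\left(- \frac{235}{243} - \frac{22}{217}\right) - 46672\right)\right) = 497731 \left(42346 - 17775 \left(- \frac{56341}{52731} - 46672\right)\right) = 497731 \left(42346 - - \frac{4860707206675}{5859}\right) = 497731 \left(42346 + \frac{4860707206675}{5859}\right) = 497731 \cdot \frac{4860955311889}{5859} = \frac{2419448148341823859}{5859}$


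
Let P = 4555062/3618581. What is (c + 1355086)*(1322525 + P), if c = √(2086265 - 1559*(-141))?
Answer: 6484992238759604482/3618581 + 9571336784174*√576521/3618581 ≈ 1.7941e+12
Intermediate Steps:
P = 4555062/3618581 (P = 4555062*(1/3618581) = 4555062/3618581 ≈ 1.2588)
c = 2*√576521 (c = √(2086265 + 219819) = √2306084 = 2*√576521 ≈ 1518.6)
(c + 1355086)*(1322525 + P) = (2*√576521 + 1355086)*(1322525 + 4555062/3618581) = (1355086 + 2*√576521)*(4785668392087/3618581) = 6484992238759604482/3618581 + 9571336784174*√576521/3618581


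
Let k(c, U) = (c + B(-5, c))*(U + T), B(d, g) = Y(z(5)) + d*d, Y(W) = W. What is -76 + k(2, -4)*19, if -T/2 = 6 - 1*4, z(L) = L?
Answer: -4940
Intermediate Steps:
T = -4 (T = -2*(6 - 1*4) = -2*(6 - 4) = -2*2 = -4)
B(d, g) = 5 + d² (B(d, g) = 5 + d*d = 5 + d²)
k(c, U) = (-4 + U)*(30 + c) (k(c, U) = (c + (5 + (-5)²))*(U - 4) = (c + (5 + 25))*(-4 + U) = (c + 30)*(-4 + U) = (30 + c)*(-4 + U) = (-4 + U)*(30 + c))
-76 + k(2, -4)*19 = -76 + (-120 - 4*2 + 30*(-4) - 4*2)*19 = -76 + (-120 - 8 - 120 - 8)*19 = -76 - 256*19 = -76 - 4864 = -4940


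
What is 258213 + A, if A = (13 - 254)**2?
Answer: 316294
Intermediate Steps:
A = 58081 (A = (-241)**2 = 58081)
258213 + A = 258213 + 58081 = 316294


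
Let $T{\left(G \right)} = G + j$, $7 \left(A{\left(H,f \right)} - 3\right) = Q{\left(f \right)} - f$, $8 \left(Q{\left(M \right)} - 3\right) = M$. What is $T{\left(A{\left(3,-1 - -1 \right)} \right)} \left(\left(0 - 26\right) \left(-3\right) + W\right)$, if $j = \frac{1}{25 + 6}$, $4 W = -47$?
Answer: $\frac{199015}{868} \approx 229.28$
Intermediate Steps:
$W = - \frac{47}{4}$ ($W = \frac{1}{4} \left(-47\right) = - \frac{47}{4} \approx -11.75$)
$Q{\left(M \right)} = 3 + \frac{M}{8}$
$A{\left(H,f \right)} = \frac{24}{7} - \frac{f}{8}$ ($A{\left(H,f \right)} = 3 + \frac{\left(3 + \frac{f}{8}\right) - f}{7} = 3 + \frac{3 - \frac{7 f}{8}}{7} = 3 - \left(- \frac{3}{7} + \frac{f}{8}\right) = \frac{24}{7} - \frac{f}{8}$)
$j = \frac{1}{31} \approx 0.032258$
$T{\left(G \right)} = \frac{1}{31} + G$ ($T{\left(G \right)} = G + \frac{1}{31} = \frac{1}{31} + G$)
$T{\left(A{\left(3,-1 - -1 \right)} \right)} \left(\left(0 - 26\right) \left(-3\right) + W\right) = \left(\frac{1}{31} + \left(\frac{24}{7} - \frac{-1 - -1}{8}\right)\right) \left(\left(0 - 26\right) \left(-3\right) - \frac{47}{4}\right) = \left(\frac{1}{31} + \left(\frac{24}{7} - \frac{-1 + 1}{8}\right)\right) \left(\left(0 - 26\right) \left(-3\right) - \frac{47}{4}\right) = \left(\frac{1}{31} + \left(\frac{24}{7} - 0\right)\right) \left(\left(-26\right) \left(-3\right) - \frac{47}{4}\right) = \left(\frac{1}{31} + \left(\frac{24}{7} + 0\right)\right) \left(78 - \frac{47}{4}\right) = \left(\frac{1}{31} + \frac{24}{7}\right) \frac{265}{4} = \frac{751}{217} \cdot \frac{265}{4} = \frac{199015}{868}$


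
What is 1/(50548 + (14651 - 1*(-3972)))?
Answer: 1/69171 ≈ 1.4457e-5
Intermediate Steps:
1/(50548 + (14651 - 1*(-3972))) = 1/(50548 + (14651 + 3972)) = 1/(50548 + 18623) = 1/69171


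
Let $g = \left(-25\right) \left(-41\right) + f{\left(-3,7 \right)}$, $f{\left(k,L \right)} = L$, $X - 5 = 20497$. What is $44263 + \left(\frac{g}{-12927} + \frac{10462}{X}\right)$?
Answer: $\frac{1955184730052}{44171559} \approx 44263.0$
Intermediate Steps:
$X = 20502$ ($X = 5 + 20497 = 20502$)
$g = 1032$ ($g = \left(-25\right) \left(-41\right) + 7 = 1025 + 7 = 1032$)
$44263 + \left(\frac{g}{-12927} + \frac{10462}{X}\right) = 44263 + \left(\frac{1032}{-12927} + \frac{10462}{20502}\right) = 44263 + \left(1032 \left(- \frac{1}{12927}\right) + 10462 \cdot \frac{1}{20502}\right) = 44263 + \left(- \frac{344}{4309} + \frac{5231}{10251}\right) = 44263 + \frac{19014035}{44171559} = \frac{1955184730052}{44171559}$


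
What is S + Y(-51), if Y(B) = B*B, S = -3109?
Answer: -508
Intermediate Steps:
Y(B) = B**2
S + Y(-51) = -3109 + (-51)**2 = -3109 + 2601 = -508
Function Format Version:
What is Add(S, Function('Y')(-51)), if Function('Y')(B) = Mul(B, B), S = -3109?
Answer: -508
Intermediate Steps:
Function('Y')(B) = Pow(B, 2)
Add(S, Function('Y')(-51)) = Add(-3109, Pow(-51, 2)) = Add(-3109, 2601) = -508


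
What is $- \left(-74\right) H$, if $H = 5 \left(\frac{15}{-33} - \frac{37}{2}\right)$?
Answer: $- \frac{77145}{11} \approx -7013.2$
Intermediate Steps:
$H = - \frac{2085}{22}$ ($H = 5 \left(15 \left(- \frac{1}{33}\right) - \frac{37}{2}\right) = 5 \left(- \frac{5}{11} - \frac{37}{2}\right) = 5 \left(- \frac{417}{22}\right) = - \frac{2085}{22} \approx -94.773$)
$- \left(-74\right) H = - \frac{\left(-74\right) \left(-2085\right)}{22} = \left(-1\right) \frac{77145}{11} = - \frac{77145}{11}$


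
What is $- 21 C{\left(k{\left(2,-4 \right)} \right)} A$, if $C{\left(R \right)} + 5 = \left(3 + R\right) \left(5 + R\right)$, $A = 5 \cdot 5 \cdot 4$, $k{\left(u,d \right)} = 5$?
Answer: $-157500$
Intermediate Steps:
$A = 100$ ($A = 25 \cdot 4 = 100$)
$C{\left(R \right)} = -5 + \left(3 + R\right) \left(5 + R\right)$
$- 21 C{\left(k{\left(2,-4 \right)} \right)} A = - 21 \left(10 + 5^{2} + 8 \cdot 5\right) 100 = - 21 \left(10 + 25 + 40\right) 100 = \left(-21\right) 75 \cdot 100 = \left(-1575\right) 100 = -157500$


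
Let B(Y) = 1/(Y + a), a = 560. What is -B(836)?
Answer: -1/1396 ≈ -0.00071633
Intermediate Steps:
B(Y) = 1/(560 + Y) (B(Y) = 1/(Y + 560) = 1/(560 + Y))
-B(836) = -1/(560 + 836) = -1/1396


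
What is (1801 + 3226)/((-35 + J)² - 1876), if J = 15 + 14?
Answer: -5027/1840 ≈ -2.7321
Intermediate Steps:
J = 29
(1801 + 3226)/((-35 + J)² - 1876) = (1801 + 3226)/((-35 + 29)² - 1876) = 5027/((-6)² - 1876) = 5027/(36 - 1876) = 5027/(-1840) = 5027*(-1/1840) = -5027/1840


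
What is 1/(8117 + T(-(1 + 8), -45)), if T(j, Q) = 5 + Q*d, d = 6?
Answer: 1/7852 ≈ 0.00012736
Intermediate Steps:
T(j, Q) = 5 + 6*Q (T(j, Q) = 5 + Q*6 = 5 + 6*Q)
1/(8117 + T(-(1 + 8), -45)) = 1/(8117 + (5 + 6*(-45))) = 1/(8117 + (5 - 270)) = 1/(8117 - 265) = 1/7852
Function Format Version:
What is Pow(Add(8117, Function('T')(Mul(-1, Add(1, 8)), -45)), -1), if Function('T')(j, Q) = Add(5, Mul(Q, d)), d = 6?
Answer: Rational(1, 7852) ≈ 0.00012736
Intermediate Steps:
Function('T')(j, Q) = Add(5, Mul(6, Q)) (Function('T')(j, Q) = Add(5, Mul(Q, 6)) = Add(5, Mul(6, Q)))
Pow(Add(8117, Function('T')(Mul(-1, Add(1, 8)), -45)), -1) = Pow(Add(8117, Add(5, Mul(6, -45))), -1) = Pow(Add(8117, Add(5, -270)), -1) = Pow(Add(8117, -265), -1) = Pow(7852, -1) = Rational(1, 7852)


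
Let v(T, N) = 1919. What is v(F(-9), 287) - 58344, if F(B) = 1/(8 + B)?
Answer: -56425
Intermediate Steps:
v(F(-9), 287) - 58344 = 1919 - 58344 = -56425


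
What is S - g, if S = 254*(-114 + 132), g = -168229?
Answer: 172801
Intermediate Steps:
S = 4572 (S = 254*18 = 4572)
S - g = 4572 - 1*(-168229) = 4572 + 168229 = 172801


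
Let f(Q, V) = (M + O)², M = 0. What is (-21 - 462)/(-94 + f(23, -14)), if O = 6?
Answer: 483/58 ≈ 8.3276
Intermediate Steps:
f(Q, V) = 36 (f(Q, V) = (0 + 6)² = 6² = 36)
(-21 - 462)/(-94 + f(23, -14)) = (-21 - 462)/(-94 + 36) = -483/(-58) = -483*(-1/58) = 483/58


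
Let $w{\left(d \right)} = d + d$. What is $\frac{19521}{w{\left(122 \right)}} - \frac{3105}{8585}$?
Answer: $\frac{33366033}{418948} \approx 79.642$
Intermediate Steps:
$w{\left(d \right)} = 2 d$
$\frac{19521}{w{\left(122 \right)}} - \frac{3105}{8585} = \frac{19521}{2 \cdot 122} - \frac{3105}{8585} = \frac{19521}{244} - \frac{621}{1717} = \frac{33366033}{418948}$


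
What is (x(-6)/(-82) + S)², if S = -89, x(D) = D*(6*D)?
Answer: 14115049/1681 ≈ 8396.8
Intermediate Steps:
x(D) = 6*D²
(x(-6)/(-82) + S)² = ((6*(-6)²)/(-82) - 89)² = ((6*36)*(-1/82) - 89)² = (216*(-1/82) - 89)² = (-108/41 - 89)² = (-3757/41)² = 14115049/1681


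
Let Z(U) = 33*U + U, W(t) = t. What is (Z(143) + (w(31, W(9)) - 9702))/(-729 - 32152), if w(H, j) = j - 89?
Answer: 4920/32881 ≈ 0.14963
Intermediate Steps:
w(H, j) = -89 + j
Z(U) = 34*U
(Z(143) + (w(31, W(9)) - 9702))/(-729 - 32152) = (34*143 + ((-89 + 9) - 9702))/(-729 - 32152) = (4862 + (-80 - 9702))/(-32881) = (4862 - 9782)*(-1/32881) = -4920*(-1/32881) = 4920/32881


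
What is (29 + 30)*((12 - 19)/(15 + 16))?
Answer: -413/31 ≈ -13.323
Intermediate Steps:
(29 + 30)*((12 - 19)/(15 + 16)) = 59*(-7/31) = -413/31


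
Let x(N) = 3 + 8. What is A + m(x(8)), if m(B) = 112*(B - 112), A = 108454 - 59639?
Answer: 37503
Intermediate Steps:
A = 48815
x(N) = 11
m(B) = -12544 + 112*B (m(B) = 112*(-112 + B) = -12544 + 112*B)
A + m(x(8)) = 48815 + (-12544 + 112*11) = 48815 + (-12544 + 1232) = 48815 - 11312 = 37503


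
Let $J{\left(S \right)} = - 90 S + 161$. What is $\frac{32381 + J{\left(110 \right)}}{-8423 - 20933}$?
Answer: $- \frac{11321}{14678} \approx -0.77129$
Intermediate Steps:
$J{\left(S \right)} = 161 - 90 S$
$\frac{32381 + J{\left(110 \right)}}{-8423 - 20933} = \frac{32381 + \left(161 - 9900\right)}{-8423 - 20933} = \frac{32381 + \left(161 - 9900\right)}{-29356} = \left(32381 - 9739\right) \left(- \frac{1}{29356}\right) = 22642 \left(- \frac{1}{29356}\right) = - \frac{11321}{14678}$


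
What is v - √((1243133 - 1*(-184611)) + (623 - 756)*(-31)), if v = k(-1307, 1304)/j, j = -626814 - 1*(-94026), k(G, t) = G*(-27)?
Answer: -11763/177596 - √1431867 ≈ -1196.7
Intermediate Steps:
k(G, t) = -27*G
j = -532788 (j = -626814 + 94026 = -532788)
v = -11763/177596 (v = -27*(-1307)/(-532788) = 35289*(-1/532788) = -11763/177596 ≈ -0.066235)
v - √((1243133 - 1*(-184611)) + (623 - 756)*(-31)) = -11763/177596 - √((1243133 - 1*(-184611)) + (623 - 756)*(-31)) = -11763/177596 - √((1243133 + 184611) - 133*(-31)) = -11763/177596 - √(1427744 + 4123) = -11763/177596 - √1431867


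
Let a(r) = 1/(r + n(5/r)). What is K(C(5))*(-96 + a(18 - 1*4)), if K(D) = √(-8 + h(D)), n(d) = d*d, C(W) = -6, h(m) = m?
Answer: -265628*I*√14/2769 ≈ -358.93*I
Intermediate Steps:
n(d) = d²
a(r) = 1/(r + 25/r²) (a(r) = 1/(r + (5/r)²) = 1/(r + 25/r²))
K(D) = √(-8 + D)
K(C(5))*(-96 + a(18 - 1*4)) = √(-8 - 6)*(-96 + (18 - 1*4)²/(25 + (18 - 1*4)³)) = √(-14)*(-96 + (18 - 4)²/(25 + (18 - 4)³)) = (I*√14)*(-96 + 14²/(25 + 14³)) = (I*√14)*(-96 + 196/(25 + 2744)) = (I*√14)*(-96 + 196/2769) = (I*√14)*(-265628/2769) = -265628*I*√14/2769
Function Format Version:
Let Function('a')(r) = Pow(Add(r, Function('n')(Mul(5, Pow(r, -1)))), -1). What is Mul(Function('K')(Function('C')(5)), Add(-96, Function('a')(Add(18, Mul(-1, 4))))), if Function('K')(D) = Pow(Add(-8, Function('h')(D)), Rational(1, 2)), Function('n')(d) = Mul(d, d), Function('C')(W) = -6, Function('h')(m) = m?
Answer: Mul(Rational(-265628, 2769), I, Pow(14, Rational(1, 2))) ≈ Mul(-358.93, I)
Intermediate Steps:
Function('n')(d) = Pow(d, 2)
Function('a')(r) = Pow(Add(r, Mul(25, Pow(r, -2))), -1) (Function('a')(r) = Pow(Add(r, Pow(Mul(5, Pow(r, -1)), 2)), -1) = Pow(Add(r, Mul(25, Pow(r, -2))), -1))
Function('K')(D) = Pow(Add(-8, D), Rational(1, 2))
Mul(Function('K')(Function('C')(5)), Add(-96, Function('a')(Add(18, Mul(-1, 4))))) = Mul(Pow(Add(-8, -6), Rational(1, 2)), Add(-96, Mul(Pow(Add(18, Mul(-1, 4)), 2), Pow(Add(25, Pow(Add(18, Mul(-1, 4)), 3)), -1)))) = Mul(Pow(-14, Rational(1, 2)), Add(-96, Mul(Pow(Add(18, -4), 2), Pow(Add(25, Pow(Add(18, -4), 3)), -1)))) = Mul(Mul(I, Pow(14, Rational(1, 2))), Add(-96, Mul(Pow(14, 2), Pow(Add(25, Pow(14, 3)), -1)))) = Mul(Mul(I, Pow(14, Rational(1, 2))), Add(-96, Mul(196, Pow(Add(25, 2744), -1)))) = Mul(Mul(I, Pow(14, Rational(1, 2))), Add(-96, Mul(196, Pow(2769, -1)))) = Mul(Mul(I, Pow(14, Rational(1, 2))), Add(-96, Mul(196, Rational(1, 2769)))) = Mul(Mul(I, Pow(14, Rational(1, 2))), Add(-96, Rational(196, 2769))) = Mul(Mul(I, Pow(14, Rational(1, 2))), Rational(-265628, 2769)) = Mul(Rational(-265628, 2769), I, Pow(14, Rational(1, 2)))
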